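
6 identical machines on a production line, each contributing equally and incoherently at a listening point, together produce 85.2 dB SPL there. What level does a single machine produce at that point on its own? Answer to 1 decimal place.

6 equal incoherent sources add 10·log₁₀(6) = 7.78 dB over one source.
L_one = 85.2 − 7.78 = 77.4 dB SPL.

77.4 dB SPL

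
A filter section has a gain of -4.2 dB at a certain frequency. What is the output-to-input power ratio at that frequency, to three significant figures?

Power ratio = 10^(dB/10).
10^(-4.2/10) = 10^(-0.4200) = 0.380.

0.380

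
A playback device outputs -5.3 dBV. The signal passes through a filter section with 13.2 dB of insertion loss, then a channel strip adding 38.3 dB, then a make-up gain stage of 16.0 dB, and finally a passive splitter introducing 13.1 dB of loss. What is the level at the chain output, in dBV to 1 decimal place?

Gain stages sum in dB:
-5.3 − 13.2 + 38.3 + 16.0 − 13.1 = +22.7 dBV.

+22.7 dBV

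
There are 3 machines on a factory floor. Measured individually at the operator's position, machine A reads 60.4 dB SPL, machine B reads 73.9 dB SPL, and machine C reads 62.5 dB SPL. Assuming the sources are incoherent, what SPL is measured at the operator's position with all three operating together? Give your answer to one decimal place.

Add the sources as powers (linear), then convert back to dB:
L_total = 10·log₁₀(10^(60.4/10) + 10^(73.9/10) + 10^(62.5/10)) = 10·log₁₀(27420000) = 74.4 dB SPL.

74.4 dB SPL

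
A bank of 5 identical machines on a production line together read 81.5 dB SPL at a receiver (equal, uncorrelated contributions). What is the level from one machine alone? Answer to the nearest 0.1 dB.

74.5 dB SPL

5 equal incoherent sources add 10·log₁₀(5) = 6.99 dB over one source.
L_one = 81.5 − 6.99 = 74.5 dB SPL.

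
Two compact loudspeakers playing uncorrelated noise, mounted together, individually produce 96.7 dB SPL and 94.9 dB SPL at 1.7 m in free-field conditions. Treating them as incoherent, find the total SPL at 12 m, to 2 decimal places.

81.93 dB SPL

Combined at 1.7 m: 10·log₁₀(10^(96.7/10)+10^(94.9/10)) = 98.903 dB SPL.
Then apply −20·log₁₀(12/1.7) = -16.975 dB → 81.93 dB SPL.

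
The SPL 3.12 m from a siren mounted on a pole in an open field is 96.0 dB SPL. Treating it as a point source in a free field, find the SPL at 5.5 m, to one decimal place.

For a point source in a free field, ΔL = −20·log₁₀(d₂/d₁).
ΔL = −20·log₁₀(5.5/3.12) = -4.92 dB, so L₂ = 96.0 + (-4.92) = 91.1 dB SPL.

91.1 dB SPL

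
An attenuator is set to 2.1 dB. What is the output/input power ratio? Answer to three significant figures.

0.617

Power ratio = 10^(dB/10).
10^(-2.1/10) = 10^(-0.2100) = 0.617.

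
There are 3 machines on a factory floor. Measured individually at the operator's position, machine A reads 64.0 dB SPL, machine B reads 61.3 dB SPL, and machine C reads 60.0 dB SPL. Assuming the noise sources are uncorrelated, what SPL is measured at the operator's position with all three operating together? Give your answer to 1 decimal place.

Incoherent sources sum as intensities:
L_total = 10·log₁₀(10^(64.0/10) + 10^(61.3/10) + 10^(60.0/10)) = 10·log₁₀(4861000) = 66.9 dB SPL.

66.9 dB SPL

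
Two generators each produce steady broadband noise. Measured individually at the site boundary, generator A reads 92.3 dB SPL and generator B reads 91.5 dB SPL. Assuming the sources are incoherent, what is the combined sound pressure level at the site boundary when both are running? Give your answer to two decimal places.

94.93 dB SPL

Uncorrelated sources add in intensity (power), not in dB.
L_total = 10·log₁₀(10^(92.3/10) + 10^(91.5/10)) = 10·log₁₀(3111000000) = 94.93 dB SPL.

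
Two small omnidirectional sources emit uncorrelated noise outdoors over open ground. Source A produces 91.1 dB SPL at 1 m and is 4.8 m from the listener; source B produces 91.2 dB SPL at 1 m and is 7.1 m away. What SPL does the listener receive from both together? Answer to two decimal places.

At the listener: L_A = 91.1 − 20·log₁₀(4.8) = 77.475 dB; L_B = 91.2 − 20·log₁₀(7.1) = 74.175 dB.
Combined: 10·log₁₀(10^(77.475/10)+10^(74.175/10)) = 79.14 dB SPL.

79.14 dB SPL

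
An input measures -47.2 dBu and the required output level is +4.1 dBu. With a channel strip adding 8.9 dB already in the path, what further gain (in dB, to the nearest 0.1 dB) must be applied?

42.4 dB

The required make-up gain is the shortfall in the dB sum.
G = +4.1 − (-47.2) − 8.9 = 42.4 dB.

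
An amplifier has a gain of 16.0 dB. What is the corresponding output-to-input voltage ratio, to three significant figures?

6.31

Voltage ratio = 10^(dB/20).
10^(16.0/20) = 10^(0.8000) = 6.31.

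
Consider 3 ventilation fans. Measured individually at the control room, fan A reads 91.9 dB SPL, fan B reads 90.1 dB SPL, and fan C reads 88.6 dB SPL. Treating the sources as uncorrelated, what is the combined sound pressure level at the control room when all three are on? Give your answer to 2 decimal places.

95.18 dB SPL

Incoherent sources sum as intensities:
L_total = 10·log₁₀(10^(91.9/10) + 10^(90.1/10) + 10^(88.6/10)) = 10·log₁₀(3297000000) = 95.18 dB SPL.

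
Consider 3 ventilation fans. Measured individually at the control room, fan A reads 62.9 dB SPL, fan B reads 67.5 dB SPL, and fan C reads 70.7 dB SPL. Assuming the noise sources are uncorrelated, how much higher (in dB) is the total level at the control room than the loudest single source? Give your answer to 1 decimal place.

2.2 dB

Incoherent sources sum as intensities:
L_total = 10·log₁₀(10^(62.9/10) + 10^(67.5/10) + 10^(70.7/10)) = 72.86 dB SPL.
Excess over the loudest (70.7 dB): 72.86 − 70.7 = 2.2 dB.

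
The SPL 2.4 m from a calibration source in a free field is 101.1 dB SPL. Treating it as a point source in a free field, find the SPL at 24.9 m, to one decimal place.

Inverse-square spreading gives ΔL = −20·log₁₀(d₂/d₁).
ΔL = −20·log₁₀(24.9/2.4) = -20.32 dB, so L₂ = 101.1 + (-20.32) = 80.8 dB SPL.

80.8 dB SPL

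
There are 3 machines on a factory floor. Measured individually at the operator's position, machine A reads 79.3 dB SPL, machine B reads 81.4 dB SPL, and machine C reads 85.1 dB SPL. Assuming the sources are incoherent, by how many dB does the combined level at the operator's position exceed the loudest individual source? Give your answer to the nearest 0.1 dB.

Incoherent sources sum as intensities:
L_total = 10·log₁₀(10^(79.3/10) + 10^(81.4/10) + 10^(85.1/10)) = 87.38 dB SPL.
Excess over the loudest (85.1 dB): 87.38 − 85.1 = 2.3 dB.

2.3 dB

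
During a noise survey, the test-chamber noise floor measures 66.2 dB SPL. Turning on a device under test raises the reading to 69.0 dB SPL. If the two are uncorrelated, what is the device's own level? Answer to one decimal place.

65.8 dB SPL

Subtract intensities: L_src = 10·log₁₀(10^(L_total/10) − 10^(L_bg/10)).
L_src = 10·log₁₀(10^(69.0/10) − 10^(66.2/10)) = 10·log₁₀(3775000) = 65.8 dB SPL.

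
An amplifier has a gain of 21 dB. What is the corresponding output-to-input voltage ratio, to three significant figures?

Voltage ratio = 10^(dB/20).
10^(21/20) = 10^(1.050) = 11.2.

11.2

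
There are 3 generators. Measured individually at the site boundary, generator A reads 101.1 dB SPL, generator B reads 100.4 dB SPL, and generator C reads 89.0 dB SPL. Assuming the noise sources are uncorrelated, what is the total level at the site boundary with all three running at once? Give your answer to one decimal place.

103.9 dB SPL

Incoherent sources sum as intensities:
L_total = 10·log₁₀(10^(101.1/10) + 10^(100.4/10) + 10^(89.0/10)) = 10·log₁₀(24642000000) = 103.9 dB SPL.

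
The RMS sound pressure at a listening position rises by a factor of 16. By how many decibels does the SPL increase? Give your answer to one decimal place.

SPL change from a pressure ratio uses the 20·log₁₀ form:
20·log₁₀(16) = 24.1 dB.

24.1 dB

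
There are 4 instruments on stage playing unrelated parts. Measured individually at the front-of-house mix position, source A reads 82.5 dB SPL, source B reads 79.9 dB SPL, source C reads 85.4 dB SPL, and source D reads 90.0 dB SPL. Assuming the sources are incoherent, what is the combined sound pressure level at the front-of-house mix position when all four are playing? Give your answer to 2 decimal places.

Incoherent sources sum as intensities:
L_total = 10·log₁₀(10^(82.5/10) + 10^(79.9/10) + 10^(85.4/10) + 10^(90.0/10)) = 10·log₁₀(1622000000) = 92.10 dB SPL.

92.10 dB SPL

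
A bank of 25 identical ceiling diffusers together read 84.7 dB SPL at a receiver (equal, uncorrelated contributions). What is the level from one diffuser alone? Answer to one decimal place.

70.7 dB SPL

25 equal incoherent sources add 10·log₁₀(25) = 13.98 dB over one source.
L_one = 84.7 − 13.98 = 70.7 dB SPL.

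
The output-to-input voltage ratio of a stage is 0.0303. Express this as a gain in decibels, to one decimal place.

-30.4 dB

Voltage ratio → dB uses the 20·log₁₀ form:
20·log₁₀(0.0303) = -30.4 dB.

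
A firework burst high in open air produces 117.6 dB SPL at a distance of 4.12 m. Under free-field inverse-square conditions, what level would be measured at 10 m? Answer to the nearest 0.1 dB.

For a point source in a free field, ΔL = −20·log₁₀(d₂/d₁).
ΔL = −20·log₁₀(10/4.12) = -7.70 dB, so L₂ = 117.6 + (-7.70) = 109.9 dB SPL.

109.9 dB SPL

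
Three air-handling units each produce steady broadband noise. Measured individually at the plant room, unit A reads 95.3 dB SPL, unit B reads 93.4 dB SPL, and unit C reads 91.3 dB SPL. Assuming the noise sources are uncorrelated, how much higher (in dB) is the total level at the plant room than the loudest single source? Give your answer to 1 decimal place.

3.1 dB

Add the sources as powers (linear), then convert back to dB:
L_total = 10·log₁₀(10^(95.3/10) + 10^(93.4/10) + 10^(91.3/10)) = 98.40 dB SPL.
Excess over the loudest (95.3 dB): 98.40 − 95.3 = 3.1 dB.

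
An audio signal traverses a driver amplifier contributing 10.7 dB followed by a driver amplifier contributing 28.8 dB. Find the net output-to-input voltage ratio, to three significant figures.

94.4

Net gain = 10.7 + 28.8 = 39.5 dB.
Voltage ratio = 10^(39.5/20) = 94.4.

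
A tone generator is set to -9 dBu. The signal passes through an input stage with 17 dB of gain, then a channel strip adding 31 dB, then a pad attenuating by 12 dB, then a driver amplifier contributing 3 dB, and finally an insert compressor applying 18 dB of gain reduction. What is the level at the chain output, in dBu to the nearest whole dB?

+12 dBu

In dB, series stages simply add:
-9 + 17 + 31 − 12 + 3 − 18 = +12 dBu.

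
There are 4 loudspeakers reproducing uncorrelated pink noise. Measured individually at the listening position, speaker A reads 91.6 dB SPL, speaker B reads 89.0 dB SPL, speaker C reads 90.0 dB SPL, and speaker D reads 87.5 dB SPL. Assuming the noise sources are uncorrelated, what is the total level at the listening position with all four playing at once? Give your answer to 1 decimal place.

95.8 dB SPL

Incoherent sources sum as intensities:
L_total = 10·log₁₀(10^(91.6/10) + 10^(89.0/10) + 10^(90.0/10) + 10^(87.5/10)) = 10·log₁₀(3802000000) = 95.8 dB SPL.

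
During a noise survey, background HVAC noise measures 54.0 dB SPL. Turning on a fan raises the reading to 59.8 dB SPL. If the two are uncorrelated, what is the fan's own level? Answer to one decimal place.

58.5 dB SPL

Remove the background by subtracting linear intensities:
L_src = 10·log₁₀(10^(59.8/10) − 10^(54.0/10)) = 10·log₁₀(703800) = 58.5 dB SPL.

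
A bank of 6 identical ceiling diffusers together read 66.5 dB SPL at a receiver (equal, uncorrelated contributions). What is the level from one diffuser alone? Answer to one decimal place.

6 equal incoherent sources add 10·log₁₀(6) = 7.78 dB over one source.
L_one = 66.5 − 7.78 = 58.7 dB SPL.

58.7 dB SPL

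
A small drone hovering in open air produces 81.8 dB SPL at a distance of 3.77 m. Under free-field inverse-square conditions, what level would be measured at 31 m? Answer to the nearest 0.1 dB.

63.5 dB SPL

Inverse-square spreading gives ΔL = −20·log₁₀(d₂/d₁).
ΔL = −20·log₁₀(31/3.77) = -18.30 dB, so L₂ = 81.8 + (-18.30) = 63.5 dB SPL.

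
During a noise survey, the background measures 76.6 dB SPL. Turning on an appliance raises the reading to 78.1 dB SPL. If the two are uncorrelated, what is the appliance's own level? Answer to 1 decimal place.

72.8 dB SPL

Remove the background by subtracting linear intensities:
L_src = 10·log₁₀(10^(78.1/10) − 10^(76.6/10)) = 10·log₁₀(18860000) = 72.8 dB SPL.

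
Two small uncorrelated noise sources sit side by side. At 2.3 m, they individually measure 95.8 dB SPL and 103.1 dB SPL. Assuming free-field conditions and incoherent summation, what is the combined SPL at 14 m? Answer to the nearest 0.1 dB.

88.2 dB SPL

Combined at 2.3 m: 10·log₁₀(10^(95.8/10)+10^(103.1/10)) = 103.84 dB SPL.
Then apply −20·log₁₀(14/2.3) = -15.69 dB → 88.2 dB SPL.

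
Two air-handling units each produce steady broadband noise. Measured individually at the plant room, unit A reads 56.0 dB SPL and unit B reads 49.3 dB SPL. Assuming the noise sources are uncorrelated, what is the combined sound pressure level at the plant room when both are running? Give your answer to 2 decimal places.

56.84 dB SPL

Uncorrelated sources add in intensity (power), not in dB.
L_total = 10·log₁₀(10^(56.0/10) + 10^(49.3/10)) = 10·log₁₀(483200) = 56.84 dB SPL.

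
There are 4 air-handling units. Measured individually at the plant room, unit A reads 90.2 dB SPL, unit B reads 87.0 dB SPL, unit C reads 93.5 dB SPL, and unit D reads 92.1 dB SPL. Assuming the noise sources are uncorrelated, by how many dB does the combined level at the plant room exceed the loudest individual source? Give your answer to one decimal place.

3.8 dB

Incoherent sources sum as intensities:
L_total = 10·log₁₀(10^(90.2/10) + 10^(87.0/10) + 10^(93.5/10) + 10^(92.1/10)) = 97.33 dB SPL.
Excess over the loudest (93.5 dB): 97.33 − 93.5 = 3.8 dB.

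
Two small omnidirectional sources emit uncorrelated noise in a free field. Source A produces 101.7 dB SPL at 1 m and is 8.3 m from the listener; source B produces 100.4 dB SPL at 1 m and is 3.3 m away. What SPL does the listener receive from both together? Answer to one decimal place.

At the listener: L_A = 101.7 − 20·log₁₀(8.3) = 83.32 dB; L_B = 100.4 − 20·log₁₀(3.3) = 90.03 dB.
Combined: 10·log₁₀(10^(83.32/10)+10^(90.03/10)) = 90.9 dB SPL.

90.9 dB SPL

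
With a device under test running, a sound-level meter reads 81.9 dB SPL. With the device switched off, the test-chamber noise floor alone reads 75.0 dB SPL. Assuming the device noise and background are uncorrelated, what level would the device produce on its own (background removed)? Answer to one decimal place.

80.9 dB SPL

Remove the background by subtracting linear intensities:
L_src = 10·log₁₀(10^(81.9/10) − 10^(75.0/10)) = 10·log₁₀(123300000) = 80.9 dB SPL.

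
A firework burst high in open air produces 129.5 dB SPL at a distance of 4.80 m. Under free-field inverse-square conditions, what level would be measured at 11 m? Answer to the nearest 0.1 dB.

122.3 dB SPL

For a point source in a free field, ΔL = −20·log₁₀(d₂/d₁).
ΔL = −20·log₁₀(11/4.80) = -7.20 dB, so L₂ = 129.5 + (-7.20) = 122.3 dB SPL.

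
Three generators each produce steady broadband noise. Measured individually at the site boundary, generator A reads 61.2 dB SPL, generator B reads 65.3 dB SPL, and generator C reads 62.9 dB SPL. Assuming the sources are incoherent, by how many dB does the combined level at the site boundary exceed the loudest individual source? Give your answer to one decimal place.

2.9 dB

Uncorrelated sources add in intensity (power), not in dB.
L_total = 10·log₁₀(10^(61.2/10) + 10^(65.3/10) + 10^(62.9/10)) = 68.23 dB SPL.
Excess over the loudest (65.3 dB): 68.23 − 65.3 = 2.9 dB.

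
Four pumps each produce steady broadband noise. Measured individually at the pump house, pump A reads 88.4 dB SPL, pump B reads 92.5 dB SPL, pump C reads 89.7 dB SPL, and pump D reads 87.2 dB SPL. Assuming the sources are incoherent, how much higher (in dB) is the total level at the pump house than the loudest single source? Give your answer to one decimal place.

3.4 dB

Uncorrelated sources add in intensity (power), not in dB.
L_total = 10·log₁₀(10^(88.4/10) + 10^(92.5/10) + 10^(89.7/10) + 10^(87.2/10)) = 95.94 dB SPL.
Excess over the loudest (92.5 dB): 95.94 − 92.5 = 3.4 dB.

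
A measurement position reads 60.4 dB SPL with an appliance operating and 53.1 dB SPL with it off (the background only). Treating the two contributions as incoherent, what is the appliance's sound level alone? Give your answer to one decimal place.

59.5 dB SPL

Subtract intensities: L_src = 10·log₁₀(10^(L_total/10) − 10^(L_bg/10)).
L_src = 10·log₁₀(10^(60.4/10) − 10^(53.1/10)) = 10·log₁₀(892300) = 59.5 dB SPL.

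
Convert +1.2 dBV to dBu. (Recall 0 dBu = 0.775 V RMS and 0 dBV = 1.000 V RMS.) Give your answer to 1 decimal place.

+3.4 dBu

The offset between the scales is 20·log₁₀(0.775/1.000) = −2.214 dB.
So dBu = +1.2 + 2.214 = +3.4 dBu.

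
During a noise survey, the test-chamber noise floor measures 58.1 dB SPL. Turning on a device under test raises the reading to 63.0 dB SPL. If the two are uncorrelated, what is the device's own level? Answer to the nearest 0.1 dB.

Remove the background by subtracting linear intensities:
L_src = 10·log₁₀(10^(63.0/10) − 10^(58.1/10)) = 10·log₁₀(1350000) = 61.3 dB SPL.

61.3 dB SPL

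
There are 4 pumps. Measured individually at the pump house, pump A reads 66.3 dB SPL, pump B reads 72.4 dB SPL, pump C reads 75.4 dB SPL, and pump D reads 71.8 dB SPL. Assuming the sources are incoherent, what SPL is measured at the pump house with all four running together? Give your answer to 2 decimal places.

Add the sources as powers (linear), then convert back to dB:
L_total = 10·log₁₀(10^(66.3/10) + 10^(72.4/10) + 10^(75.4/10) + 10^(71.8/10)) = 10·log₁₀(71450000) = 78.54 dB SPL.

78.54 dB SPL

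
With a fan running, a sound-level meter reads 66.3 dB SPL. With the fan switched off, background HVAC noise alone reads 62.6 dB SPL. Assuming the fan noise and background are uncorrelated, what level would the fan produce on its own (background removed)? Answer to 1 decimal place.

63.9 dB SPL

Background correction is a power subtraction:
L_src = 10·log₁₀(10^(66.3/10) − 10^(62.6/10)) = 10·log₁₀(2446000) = 63.9 dB SPL.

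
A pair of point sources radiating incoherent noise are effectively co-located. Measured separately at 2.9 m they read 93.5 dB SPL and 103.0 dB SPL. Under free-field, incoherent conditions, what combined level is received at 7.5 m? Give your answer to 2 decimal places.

Combined at 2.9 m: 10·log₁₀(10^(93.5/10)+10^(103.0/10)) = 103.462 dB SPL.
Then apply −20·log₁₀(7.5/2.9) = -8.253 dB → 95.21 dB SPL.

95.21 dB SPL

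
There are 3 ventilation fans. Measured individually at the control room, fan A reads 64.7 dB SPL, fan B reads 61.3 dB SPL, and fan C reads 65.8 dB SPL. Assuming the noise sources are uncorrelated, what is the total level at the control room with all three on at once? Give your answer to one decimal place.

69.1 dB SPL

Uncorrelated sources add in intensity (power), not in dB.
L_total = 10·log₁₀(10^(64.7/10) + 10^(61.3/10) + 10^(65.8/10)) = 10·log₁₀(8102000) = 69.1 dB SPL.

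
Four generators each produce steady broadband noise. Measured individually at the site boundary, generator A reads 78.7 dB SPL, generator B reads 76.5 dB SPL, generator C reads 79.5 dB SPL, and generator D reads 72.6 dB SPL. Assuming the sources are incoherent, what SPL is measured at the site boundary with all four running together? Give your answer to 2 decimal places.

83.54 dB SPL

Incoherent sources sum as intensities:
L_total = 10·log₁₀(10^(78.7/10) + 10^(76.5/10) + 10^(79.5/10) + 10^(72.6/10)) = 10·log₁₀(226100000) = 83.54 dB SPL.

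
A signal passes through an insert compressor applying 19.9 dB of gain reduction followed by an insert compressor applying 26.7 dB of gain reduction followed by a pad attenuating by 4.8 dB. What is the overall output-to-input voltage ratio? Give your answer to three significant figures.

0.00269

Net gain = (−19.9) + (−26.7) + (−4.8) = -51.4 dB.
Voltage ratio = 10^(-51.4/20) = 0.00269.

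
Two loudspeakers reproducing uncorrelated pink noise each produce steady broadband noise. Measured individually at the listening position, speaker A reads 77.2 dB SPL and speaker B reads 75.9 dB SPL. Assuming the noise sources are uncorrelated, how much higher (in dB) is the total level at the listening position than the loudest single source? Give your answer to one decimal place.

2.4 dB

Incoherent sources sum as intensities:
L_total = 10·log₁₀(10^(77.2/10) + 10^(75.9/10)) = 79.61 dB SPL.
Excess over the loudest (77.2 dB): 79.61 − 77.2 = 2.4 dB.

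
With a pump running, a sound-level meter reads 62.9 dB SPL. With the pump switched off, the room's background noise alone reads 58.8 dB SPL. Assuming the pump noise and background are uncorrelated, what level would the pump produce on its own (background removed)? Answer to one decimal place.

Remove the background by subtracting linear intensities:
L_src = 10·log₁₀(10^(62.9/10) − 10^(58.8/10)) = 10·log₁₀(1191000) = 60.8 dB SPL.

60.8 dB SPL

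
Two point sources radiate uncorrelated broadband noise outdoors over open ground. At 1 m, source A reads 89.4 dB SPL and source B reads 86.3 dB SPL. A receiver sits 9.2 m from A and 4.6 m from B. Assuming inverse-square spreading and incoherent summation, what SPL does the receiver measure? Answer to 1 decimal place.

74.8 dB SPL

At the listener: L_A = 89.4 − 20·log₁₀(9.2) = 70.12 dB; L_B = 86.3 − 20·log₁₀(4.6) = 73.04 dB.
Combined: 10·log₁₀(10^(70.12/10)+10^(73.04/10)) = 74.8 dB SPL.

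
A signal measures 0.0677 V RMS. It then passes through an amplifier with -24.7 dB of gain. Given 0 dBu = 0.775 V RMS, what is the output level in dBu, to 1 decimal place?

-45.9 dBu

Input level: 20·log₁₀(0.0677/0.775) = -21.17 dBu.
Output: -21.17 − 24.7 = -45.9 dBu.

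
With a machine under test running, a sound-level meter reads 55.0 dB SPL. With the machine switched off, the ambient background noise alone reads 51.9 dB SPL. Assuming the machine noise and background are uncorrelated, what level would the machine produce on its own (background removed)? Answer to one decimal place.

52.1 dB SPL

Remove the background by subtracting linear intensities:
L_src = 10·log₁₀(10^(55.0/10) − 10^(51.9/10)) = 10·log₁₀(161300) = 52.1 dB SPL.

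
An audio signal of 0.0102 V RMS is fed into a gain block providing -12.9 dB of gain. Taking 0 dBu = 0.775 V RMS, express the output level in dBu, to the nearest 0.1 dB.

Input level: 20·log₁₀(0.0102/0.775) = -37.61 dBu.
Output: -37.61 − 12.9 = -50.5 dBu.

-50.5 dBu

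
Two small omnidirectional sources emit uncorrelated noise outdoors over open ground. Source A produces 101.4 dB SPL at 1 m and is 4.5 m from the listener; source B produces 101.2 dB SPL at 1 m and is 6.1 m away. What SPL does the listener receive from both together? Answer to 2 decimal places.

90.15 dB SPL

At the listener: L_A = 101.4 − 20·log₁₀(4.5) = 88.336 dB; L_B = 101.2 − 20·log₁₀(6.1) = 85.493 dB.
Combined: 10·log₁₀(10^(88.336/10)+10^(85.493/10)) = 90.15 dB SPL.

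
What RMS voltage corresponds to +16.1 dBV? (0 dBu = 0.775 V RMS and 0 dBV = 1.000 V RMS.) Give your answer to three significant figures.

6.38 V

V = 1.000 V × 10^(+16.1/20).
= 1.000 × 6.383 = 6.38 V.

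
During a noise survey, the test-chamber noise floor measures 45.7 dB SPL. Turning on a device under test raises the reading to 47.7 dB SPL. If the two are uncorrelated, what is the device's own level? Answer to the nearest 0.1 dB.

43.4 dB SPL

Remove the background by subtracting linear intensities:
L_src = 10·log₁₀(10^(47.7/10) − 10^(45.7/10)) = 10·log₁₀(21730) = 43.4 dB SPL.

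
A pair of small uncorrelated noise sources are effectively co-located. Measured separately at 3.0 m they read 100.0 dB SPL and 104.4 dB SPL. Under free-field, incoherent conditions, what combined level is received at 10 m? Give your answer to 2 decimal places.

Combined at 3.0 m: 10·log₁₀(10^(100.0/10)+10^(104.4/10)) = 105.745 dB SPL.
Then apply −20·log₁₀(10/3.0) = -10.458 dB → 95.29 dB SPL.

95.29 dB SPL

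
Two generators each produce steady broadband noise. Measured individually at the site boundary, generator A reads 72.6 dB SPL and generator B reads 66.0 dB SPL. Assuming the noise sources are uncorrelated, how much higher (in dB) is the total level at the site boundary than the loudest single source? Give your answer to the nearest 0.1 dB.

0.9 dB

Incoherent sources sum as intensities:
L_total = 10·log₁₀(10^(72.6/10) + 10^(66.0/10)) = 73.46 dB SPL.
Excess over the loudest (72.6 dB): 73.46 − 72.6 = 0.9 dB.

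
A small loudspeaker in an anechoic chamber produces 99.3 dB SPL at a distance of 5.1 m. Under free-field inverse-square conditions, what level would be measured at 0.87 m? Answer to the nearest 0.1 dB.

114.7 dB SPL

Inverse-square spreading gives ΔL = −20·log₁₀(d₂/d₁).
ΔL = −20·log₁₀(0.87/5.1) = 15.36 dB, so L₂ = 99.3 + (15.36) = 114.7 dB SPL.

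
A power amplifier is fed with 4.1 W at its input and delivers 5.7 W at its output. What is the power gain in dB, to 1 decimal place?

1.4 dB

Power is a power quantity, so gain = 10·log₁₀(P_out/P_in).
10·log₁₀(5.7/4.1) = 10·log₁₀(1.390) = 1.4 dB.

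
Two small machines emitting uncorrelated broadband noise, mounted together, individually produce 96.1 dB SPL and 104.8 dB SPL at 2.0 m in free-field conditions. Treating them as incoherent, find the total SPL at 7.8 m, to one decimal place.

Combined at 2.0 m: 10·log₁₀(10^(96.1/10)+10^(104.8/10)) = 105.35 dB SPL.
Then apply −20·log₁₀(7.8/2.0) = -11.82 dB → 93.5 dB SPL.

93.5 dB SPL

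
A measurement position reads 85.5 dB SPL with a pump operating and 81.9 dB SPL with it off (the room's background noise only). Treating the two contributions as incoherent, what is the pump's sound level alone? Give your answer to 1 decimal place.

Subtract intensities: L_src = 10·log₁₀(10^(L_total/10) − 10^(L_bg/10)).
L_src = 10·log₁₀(10^(85.5/10) − 10^(81.9/10)) = 10·log₁₀(199900000) = 83.0 dB SPL.

83.0 dB SPL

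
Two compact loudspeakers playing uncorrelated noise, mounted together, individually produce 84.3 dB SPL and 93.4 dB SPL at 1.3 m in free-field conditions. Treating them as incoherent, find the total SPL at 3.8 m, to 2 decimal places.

Combined at 1.3 m: 10·log₁₀(10^(84.3/10)+10^(93.4/10)) = 93.904 dB SPL.
Then apply −20·log₁₀(3.8/1.3) = -9.317 dB → 84.59 dB SPL.

84.59 dB SPL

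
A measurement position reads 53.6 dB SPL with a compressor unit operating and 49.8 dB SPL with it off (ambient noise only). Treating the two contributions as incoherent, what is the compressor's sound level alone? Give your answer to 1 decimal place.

Background correction is a power subtraction:
L_src = 10·log₁₀(10^(53.6/10) − 10^(49.8/10)) = 10·log₁₀(133600) = 51.3 dB SPL.

51.3 dB SPL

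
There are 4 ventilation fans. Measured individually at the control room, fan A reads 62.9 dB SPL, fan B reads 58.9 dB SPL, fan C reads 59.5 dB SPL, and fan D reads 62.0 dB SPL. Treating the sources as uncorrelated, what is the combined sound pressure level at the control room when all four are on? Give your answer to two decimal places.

Uncorrelated sources add in intensity (power), not in dB.
L_total = 10·log₁₀(10^(62.9/10) + 10^(58.9/10) + 10^(59.5/10) + 10^(62.0/10)) = 10·log₁₀(5202000) = 67.16 dB SPL.

67.16 dB SPL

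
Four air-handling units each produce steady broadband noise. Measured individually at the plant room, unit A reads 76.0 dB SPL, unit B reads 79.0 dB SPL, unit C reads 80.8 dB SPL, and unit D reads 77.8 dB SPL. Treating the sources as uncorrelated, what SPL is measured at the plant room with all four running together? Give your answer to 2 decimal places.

84.77 dB SPL

Incoherent sources sum as intensities:
L_total = 10·log₁₀(10^(76.0/10) + 10^(79.0/10) + 10^(80.8/10) + 10^(77.8/10)) = 10·log₁₀(299700000) = 84.77 dB SPL.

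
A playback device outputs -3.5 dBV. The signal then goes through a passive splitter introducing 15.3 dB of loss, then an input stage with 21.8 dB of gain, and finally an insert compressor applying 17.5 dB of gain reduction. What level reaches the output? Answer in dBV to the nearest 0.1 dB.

-14.5 dBV

Cascaded gains and losses add directly in dB.
-3.5 − 15.3 + 21.8 − 17.5 = -14.5 dBV.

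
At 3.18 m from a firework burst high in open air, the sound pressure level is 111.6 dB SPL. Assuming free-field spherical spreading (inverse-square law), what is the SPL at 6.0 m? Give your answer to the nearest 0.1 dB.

106.1 dB SPL

For a point source in a free field, ΔL = −20·log₁₀(d₂/d₁).
ΔL = −20·log₁₀(6.0/3.18) = -5.51 dB, so L₂ = 111.6 + (-5.51) = 106.1 dB SPL.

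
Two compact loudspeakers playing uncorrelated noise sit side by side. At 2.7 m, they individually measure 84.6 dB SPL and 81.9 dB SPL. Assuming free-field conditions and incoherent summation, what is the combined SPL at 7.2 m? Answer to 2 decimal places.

77.95 dB SPL

Combined at 2.7 m: 10·log₁₀(10^(84.6/10)+10^(81.9/10)) = 86.467 dB SPL.
Then apply −20·log₁₀(7.2/2.7) = -8.519 dB → 77.95 dB SPL.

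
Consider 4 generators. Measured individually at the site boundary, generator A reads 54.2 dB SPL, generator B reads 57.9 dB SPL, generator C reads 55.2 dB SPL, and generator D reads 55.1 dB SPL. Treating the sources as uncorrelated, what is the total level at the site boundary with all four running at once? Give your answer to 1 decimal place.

61.9 dB SPL

Uncorrelated sources add in intensity (power), not in dB.
L_total = 10·log₁₀(10^(54.2/10) + 10^(57.9/10) + 10^(55.2/10) + 10^(55.1/10)) = 10·log₁₀(1534000) = 61.9 dB SPL.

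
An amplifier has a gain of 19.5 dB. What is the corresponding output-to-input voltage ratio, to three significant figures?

9.44

Voltage ratio = 10^(dB/20).
10^(19.5/20) = 10^(0.9750) = 9.44.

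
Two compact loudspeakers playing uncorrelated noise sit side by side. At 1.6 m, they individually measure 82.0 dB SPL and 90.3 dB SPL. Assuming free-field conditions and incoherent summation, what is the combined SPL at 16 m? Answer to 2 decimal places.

Combined at 1.6 m: 10·log₁₀(10^(82.0/10)+10^(90.3/10)) = 90.899 dB SPL.
Then apply −20·log₁₀(16/1.6) = -20.000 dB → 70.90 dB SPL.

70.90 dB SPL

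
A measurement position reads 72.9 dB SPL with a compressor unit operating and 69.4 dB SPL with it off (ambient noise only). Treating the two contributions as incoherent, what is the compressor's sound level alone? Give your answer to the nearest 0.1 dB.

Background correction is a power subtraction:
L_src = 10·log₁₀(10^(72.9/10) − 10^(69.4/10)) = 10·log₁₀(10790000) = 70.3 dB SPL.

70.3 dB SPL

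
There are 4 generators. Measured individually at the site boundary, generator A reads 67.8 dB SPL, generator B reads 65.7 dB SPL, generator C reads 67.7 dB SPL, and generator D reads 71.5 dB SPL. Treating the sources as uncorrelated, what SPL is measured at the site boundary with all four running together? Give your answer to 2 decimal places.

74.74 dB SPL

Incoherent sources sum as intensities:
L_total = 10·log₁₀(10^(67.8/10) + 10^(65.7/10) + 10^(67.7/10) + 10^(71.5/10)) = 10·log₁₀(29750000) = 74.74 dB SPL.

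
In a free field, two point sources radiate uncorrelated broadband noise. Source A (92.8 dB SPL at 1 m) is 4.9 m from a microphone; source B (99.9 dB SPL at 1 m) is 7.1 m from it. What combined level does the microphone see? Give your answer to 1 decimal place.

At the listener: L_A = 92.8 − 20·log₁₀(4.9) = 79.00 dB; L_B = 99.9 − 20·log₁₀(7.1) = 82.87 dB.
Combined: 10·log₁₀(10^(79.00/10)+10^(82.87/10)) = 84.4 dB SPL.

84.4 dB SPL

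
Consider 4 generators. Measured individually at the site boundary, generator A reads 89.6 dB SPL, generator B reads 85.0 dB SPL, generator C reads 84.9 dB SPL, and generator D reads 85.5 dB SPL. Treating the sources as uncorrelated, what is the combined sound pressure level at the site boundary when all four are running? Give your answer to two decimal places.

Add the sources as powers (linear), then convert back to dB:
L_total = 10·log₁₀(10^(89.6/10) + 10^(85.0/10) + 10^(84.9/10) + 10^(85.5/10)) = 10·log₁₀(1892000000) = 92.77 dB SPL.

92.77 dB SPL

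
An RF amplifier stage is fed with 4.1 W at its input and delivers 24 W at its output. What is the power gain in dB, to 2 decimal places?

Power is a power quantity, so gain = 10·log₁₀(P_out/P_in).
10·log₁₀(24/4.1) = 10·log₁₀(5.854) = 7.67 dB.

7.67 dB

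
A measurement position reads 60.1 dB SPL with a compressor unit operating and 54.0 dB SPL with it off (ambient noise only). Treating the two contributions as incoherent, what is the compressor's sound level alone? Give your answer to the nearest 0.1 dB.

Remove the background by subtracting linear intensities:
L_src = 10·log₁₀(10^(60.1/10) − 10^(54.0/10)) = 10·log₁₀(772100) = 58.9 dB SPL.

58.9 dB SPL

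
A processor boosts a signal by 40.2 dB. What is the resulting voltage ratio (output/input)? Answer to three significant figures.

102

Voltage ratio = 10^(dB/20).
10^(40.2/20) = 10^(2.010) = 102.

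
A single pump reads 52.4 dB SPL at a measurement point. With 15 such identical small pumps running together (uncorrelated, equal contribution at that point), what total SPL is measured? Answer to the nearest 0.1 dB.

64.2 dB SPL

15 equal incoherent sources raise the level by 10·log₁₀(15) = 11.76 dB.
L_total = 52.4 + 11.76 = 64.2 dB SPL.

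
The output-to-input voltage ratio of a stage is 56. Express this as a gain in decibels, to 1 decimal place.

35.0 dB

For a voltage ratio, dB = 20·log₁₀(V₂/V₁).
20·log₁₀(56) = 35.0 dB.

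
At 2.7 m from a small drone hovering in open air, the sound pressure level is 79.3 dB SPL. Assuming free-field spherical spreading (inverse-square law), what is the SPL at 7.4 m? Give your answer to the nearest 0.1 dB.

Free-field point source: level drops by 20·log₁₀ of the distance ratio.
ΔL = −20·log₁₀(7.4/2.7) = -8.76 dB, so L₂ = 79.3 + (-8.76) = 70.5 dB SPL.

70.5 dB SPL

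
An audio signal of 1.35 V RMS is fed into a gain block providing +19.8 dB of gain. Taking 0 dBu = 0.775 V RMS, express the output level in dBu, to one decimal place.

+24.6 dBu

Input level: 20·log₁₀(1.35/0.775) = 4.82 dBu.
Output: 4.82 + 19.8 = +24.6 dBu.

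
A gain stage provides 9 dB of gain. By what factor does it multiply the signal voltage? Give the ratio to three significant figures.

Voltage ratio = 10^(dB/20).
10^(9/20) = 10^(0.4500) = 2.82.

2.82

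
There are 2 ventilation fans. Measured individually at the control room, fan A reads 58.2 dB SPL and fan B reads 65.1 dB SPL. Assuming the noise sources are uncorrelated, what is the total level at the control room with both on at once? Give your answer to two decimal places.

65.91 dB SPL

Add the sources as powers (linear), then convert back to dB:
L_total = 10·log₁₀(10^(58.2/10) + 10^(65.1/10)) = 10·log₁₀(3897000) = 65.91 dB SPL.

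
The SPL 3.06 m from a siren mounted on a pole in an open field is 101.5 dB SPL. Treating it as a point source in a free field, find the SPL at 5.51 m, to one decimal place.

Free-field point source: level drops by 20·log₁₀ of the distance ratio.
ΔL = −20·log₁₀(5.51/3.06) = -5.11 dB, so L₂ = 101.5 + (-5.11) = 96.4 dB SPL.

96.4 dB SPL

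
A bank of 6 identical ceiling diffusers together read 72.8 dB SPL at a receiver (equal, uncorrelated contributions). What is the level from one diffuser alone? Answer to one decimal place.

65.0 dB SPL

6 equal incoherent sources add 10·log₁₀(6) = 7.78 dB over one source.
L_one = 72.8 − 7.78 = 65.0 dB SPL.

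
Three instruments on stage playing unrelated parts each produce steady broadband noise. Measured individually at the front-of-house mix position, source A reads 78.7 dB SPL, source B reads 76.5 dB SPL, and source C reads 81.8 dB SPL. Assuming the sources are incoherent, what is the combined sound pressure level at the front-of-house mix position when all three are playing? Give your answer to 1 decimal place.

Add the sources as powers (linear), then convert back to dB:
L_total = 10·log₁₀(10^(78.7/10) + 10^(76.5/10) + 10^(81.8/10)) = 10·log₁₀(270200000) = 84.3 dB SPL.

84.3 dB SPL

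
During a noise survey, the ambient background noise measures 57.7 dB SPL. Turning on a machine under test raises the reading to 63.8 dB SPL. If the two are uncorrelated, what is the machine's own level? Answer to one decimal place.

Background correction is a power subtraction:
L_src = 10·log₁₀(10^(63.8/10) − 10^(57.7/10)) = 10·log₁₀(1810000) = 62.6 dB SPL.

62.6 dB SPL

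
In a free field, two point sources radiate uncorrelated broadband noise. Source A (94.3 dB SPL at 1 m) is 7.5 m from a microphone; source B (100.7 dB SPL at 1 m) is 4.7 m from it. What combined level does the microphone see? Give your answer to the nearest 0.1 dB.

At the listener: L_A = 94.3 − 20·log₁₀(7.5) = 76.80 dB; L_B = 100.7 − 20·log₁₀(4.7) = 87.26 dB.
Combined: 10·log₁₀(10^(76.80/10)+10^(87.26/10)) = 87.6 dB SPL.

87.6 dB SPL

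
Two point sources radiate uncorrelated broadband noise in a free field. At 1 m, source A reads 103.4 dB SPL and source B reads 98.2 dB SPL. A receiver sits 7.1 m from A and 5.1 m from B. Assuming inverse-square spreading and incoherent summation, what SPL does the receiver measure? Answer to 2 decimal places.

88.38 dB SPL

At the listener: L_A = 103.4 − 20·log₁₀(7.1) = 86.375 dB; L_B = 98.2 − 20·log₁₀(5.1) = 84.049 dB.
Combined: 10·log₁₀(10^(86.375/10)+10^(84.049/10)) = 88.38 dB SPL.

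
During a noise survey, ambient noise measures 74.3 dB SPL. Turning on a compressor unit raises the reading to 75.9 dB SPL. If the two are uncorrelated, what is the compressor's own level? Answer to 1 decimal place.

70.8 dB SPL

Subtract intensities: L_src = 10·log₁₀(10^(L_total/10) − 10^(L_bg/10)).
L_src = 10·log₁₀(10^(75.9/10) − 10^(74.3/10)) = 10·log₁₀(11990000) = 70.8 dB SPL.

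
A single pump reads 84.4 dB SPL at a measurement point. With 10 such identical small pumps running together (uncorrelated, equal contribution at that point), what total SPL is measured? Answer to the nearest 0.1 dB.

10 equal incoherent sources raise the level by 10·log₁₀(10) = 10.00 dB.
L_total = 84.4 + 10.00 = 94.4 dB SPL.

94.4 dB SPL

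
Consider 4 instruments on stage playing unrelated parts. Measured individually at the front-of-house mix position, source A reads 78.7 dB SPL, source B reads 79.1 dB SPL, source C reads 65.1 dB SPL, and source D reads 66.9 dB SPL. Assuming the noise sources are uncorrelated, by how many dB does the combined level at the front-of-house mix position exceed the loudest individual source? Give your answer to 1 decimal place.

3.0 dB

Add the sources as powers (linear), then convert back to dB:
L_total = 10·log₁₀(10^(78.7/10) + 10^(79.1/10) + 10^(65.1/10) + 10^(66.9/10)) = 82.14 dB SPL.
Excess over the loudest (79.1 dB): 82.14 − 79.1 = 3.0 dB.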